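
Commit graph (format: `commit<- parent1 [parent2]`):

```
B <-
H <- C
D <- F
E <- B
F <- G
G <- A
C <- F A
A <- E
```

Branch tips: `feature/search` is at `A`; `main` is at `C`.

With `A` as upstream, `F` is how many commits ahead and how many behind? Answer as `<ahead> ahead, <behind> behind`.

2 ahead, 0 behind

Reachable from F: {A, B, E, F, G}.
Reachable from A: {A, B, E}.
Only in F's history (ahead): {F, G} — 2.
Only in A's history (behind): {} — 0.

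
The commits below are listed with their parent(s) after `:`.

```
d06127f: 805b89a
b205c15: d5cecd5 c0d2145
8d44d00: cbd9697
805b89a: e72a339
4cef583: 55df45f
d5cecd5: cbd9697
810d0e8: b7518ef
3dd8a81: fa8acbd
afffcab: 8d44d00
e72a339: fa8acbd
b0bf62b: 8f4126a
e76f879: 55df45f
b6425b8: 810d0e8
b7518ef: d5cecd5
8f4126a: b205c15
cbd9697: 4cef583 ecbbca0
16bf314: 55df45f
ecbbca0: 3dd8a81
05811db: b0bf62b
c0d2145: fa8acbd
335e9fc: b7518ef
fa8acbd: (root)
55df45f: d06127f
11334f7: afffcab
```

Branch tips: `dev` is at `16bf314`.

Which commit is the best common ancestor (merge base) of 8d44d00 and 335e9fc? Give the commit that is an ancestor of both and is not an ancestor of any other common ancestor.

cbd9697

Ancestors of 8d44d00: {3dd8a81, 4cef583, 55df45f, 805b89a, 8d44d00, cbd9697, d06127f, e72a339, ecbbca0, fa8acbd}.
Ancestors of 335e9fc: {335e9fc, 3dd8a81, 4cef583, 55df45f, 805b89a, b7518ef, cbd9697, d06127f, d5cecd5, e72a339, ecbbca0, fa8acbd}.
Common ancestors: {3dd8a81, 4cef583, 55df45f, 805b89a, cbd9697, d06127f, e72a339, ecbbca0, fa8acbd}.
Among these, cbd9697 is not an ancestor of any other common ancestor — it is the merge base.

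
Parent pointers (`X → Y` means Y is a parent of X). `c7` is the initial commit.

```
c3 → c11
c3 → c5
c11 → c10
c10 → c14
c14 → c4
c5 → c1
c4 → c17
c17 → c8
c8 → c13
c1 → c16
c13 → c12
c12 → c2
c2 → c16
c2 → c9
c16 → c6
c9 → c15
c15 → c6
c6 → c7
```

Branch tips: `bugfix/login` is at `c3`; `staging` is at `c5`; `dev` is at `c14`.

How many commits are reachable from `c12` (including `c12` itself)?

Walking parent pointers from c12: reachable set = {c12, c15, c16, c2, c6, c7, c9}.
That is 7 commits.

7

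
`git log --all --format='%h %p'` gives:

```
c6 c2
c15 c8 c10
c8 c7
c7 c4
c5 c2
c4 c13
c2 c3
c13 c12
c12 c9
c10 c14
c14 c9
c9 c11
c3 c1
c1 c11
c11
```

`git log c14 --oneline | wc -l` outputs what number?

3

Walking parent pointers from c14: reachable set = {c11, c14, c9}.
That is 3 commits.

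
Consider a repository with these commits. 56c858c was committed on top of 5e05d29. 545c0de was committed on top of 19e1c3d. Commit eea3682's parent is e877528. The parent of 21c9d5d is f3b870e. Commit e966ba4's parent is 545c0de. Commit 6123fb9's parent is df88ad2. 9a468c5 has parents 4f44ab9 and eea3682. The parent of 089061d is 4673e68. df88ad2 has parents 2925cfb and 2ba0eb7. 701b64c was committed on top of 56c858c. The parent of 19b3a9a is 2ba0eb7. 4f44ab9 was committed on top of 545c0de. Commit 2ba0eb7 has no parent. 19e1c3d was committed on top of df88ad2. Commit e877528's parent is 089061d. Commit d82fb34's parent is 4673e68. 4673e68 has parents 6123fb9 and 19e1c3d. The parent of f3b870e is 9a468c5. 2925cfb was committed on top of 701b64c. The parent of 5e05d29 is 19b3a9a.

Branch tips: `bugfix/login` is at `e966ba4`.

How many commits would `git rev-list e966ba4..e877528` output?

4

Reachable from e877528: {089061d, 19b3a9a, 19e1c3d, 2925cfb, 2ba0eb7, 4673e68, 56c858c, 5e05d29, 6123fb9, 701b64c, df88ad2, e877528}.
Reachable from e966ba4: {19b3a9a, 19e1c3d, 2925cfb, 2ba0eb7, 545c0de, 56c858c, 5e05d29, 701b64c, df88ad2, e966ba4}.
In e877528's history but not e966ba4's: {089061d, 4673e68, 6123fb9, e877528} — 4 commits.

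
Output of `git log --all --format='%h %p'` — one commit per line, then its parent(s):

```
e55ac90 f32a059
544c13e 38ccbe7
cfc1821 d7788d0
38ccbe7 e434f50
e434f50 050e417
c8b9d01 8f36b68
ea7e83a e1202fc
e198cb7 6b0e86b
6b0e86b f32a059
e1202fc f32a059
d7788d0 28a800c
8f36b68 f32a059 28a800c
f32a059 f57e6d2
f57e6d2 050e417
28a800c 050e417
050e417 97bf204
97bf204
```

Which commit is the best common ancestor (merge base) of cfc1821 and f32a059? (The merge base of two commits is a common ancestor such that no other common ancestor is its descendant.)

050e417

Ancestors of cfc1821: {050e417, 28a800c, 97bf204, cfc1821, d7788d0}.
Ancestors of f32a059: {050e417, 97bf204, f32a059, f57e6d2}.
Common ancestors: {050e417, 97bf204}.
Among these, 050e417 is not an ancestor of any other common ancestor — it is the merge base.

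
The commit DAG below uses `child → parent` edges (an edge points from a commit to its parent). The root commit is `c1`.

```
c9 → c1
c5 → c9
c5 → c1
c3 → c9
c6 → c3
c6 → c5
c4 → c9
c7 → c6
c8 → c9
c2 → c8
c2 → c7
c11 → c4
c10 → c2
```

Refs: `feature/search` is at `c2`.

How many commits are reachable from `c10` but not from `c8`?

6

Reachable from c10: {c1, c10, c2, c3, c5, c6, c7, c8, c9}.
Reachable from c8: {c1, c8, c9}.
In c10's history but not c8's: {c10, c2, c3, c5, c6, c7} — 6 commits.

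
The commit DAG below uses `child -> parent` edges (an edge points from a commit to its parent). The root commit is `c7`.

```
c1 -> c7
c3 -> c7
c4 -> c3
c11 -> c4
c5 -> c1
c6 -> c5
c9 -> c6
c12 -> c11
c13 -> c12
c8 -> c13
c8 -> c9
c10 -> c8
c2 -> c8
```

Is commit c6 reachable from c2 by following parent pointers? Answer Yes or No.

Yes

Ancestors of c2 (commits reachable by following parents): {c1, c11, c12, c13, c2, c3, c4, c5, c6, c7, c8, c9}.
c6 is in that set, so it is an ancestor of c2.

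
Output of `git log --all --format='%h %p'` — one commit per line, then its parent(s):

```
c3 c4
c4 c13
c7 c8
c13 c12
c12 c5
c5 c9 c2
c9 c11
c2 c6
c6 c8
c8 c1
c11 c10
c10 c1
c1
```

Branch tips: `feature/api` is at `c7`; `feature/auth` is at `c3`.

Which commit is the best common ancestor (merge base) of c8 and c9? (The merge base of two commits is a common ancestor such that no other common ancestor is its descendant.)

Ancestors of c8: {c1, c8}.
Ancestors of c9: {c1, c10, c11, c9}.
Common ancestors: {c1}.
The only common ancestor is c1, so it is the merge base.

c1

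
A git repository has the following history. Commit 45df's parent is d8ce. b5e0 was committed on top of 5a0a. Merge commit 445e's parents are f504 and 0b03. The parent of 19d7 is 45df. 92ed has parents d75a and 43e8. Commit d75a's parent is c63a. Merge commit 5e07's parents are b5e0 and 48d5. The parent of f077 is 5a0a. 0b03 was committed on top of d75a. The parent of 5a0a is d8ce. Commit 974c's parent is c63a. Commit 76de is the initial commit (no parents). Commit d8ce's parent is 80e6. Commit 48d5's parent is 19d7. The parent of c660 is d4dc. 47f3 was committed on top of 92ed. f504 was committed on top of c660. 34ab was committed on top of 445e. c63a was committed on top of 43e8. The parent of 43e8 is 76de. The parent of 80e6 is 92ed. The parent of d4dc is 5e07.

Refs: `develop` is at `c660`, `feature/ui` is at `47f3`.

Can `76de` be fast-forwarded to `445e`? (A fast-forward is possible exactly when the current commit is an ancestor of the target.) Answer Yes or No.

Yes

A fast-forward from 76de to 445e is possible iff 76de is an ancestor of 445e.
Ancestors of 445e: {0b03, 19d7, 43e8, 445e, 45df, 48d5, 5a0a, 5e07, 76de, 80e6, 92ed, b5e0, c63a, c660, d4dc, d75a, d8ce, f504}.
76de is among them, so fast-forward is possible.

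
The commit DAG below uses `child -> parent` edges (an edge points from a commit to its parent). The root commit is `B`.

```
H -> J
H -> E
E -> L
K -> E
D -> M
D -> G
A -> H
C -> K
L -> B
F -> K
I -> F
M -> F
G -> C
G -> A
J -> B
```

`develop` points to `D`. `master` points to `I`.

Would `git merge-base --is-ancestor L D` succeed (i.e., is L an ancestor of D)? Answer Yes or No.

Ancestors of D (commits reachable by following parents): {A, B, C, D, E, F, G, H, J, K, L, M}.
L is in that set, so it is an ancestor of D.

Yes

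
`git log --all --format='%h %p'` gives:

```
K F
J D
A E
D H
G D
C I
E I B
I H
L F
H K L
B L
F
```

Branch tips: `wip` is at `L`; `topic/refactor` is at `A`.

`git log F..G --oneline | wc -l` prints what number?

Reachable from G: {D, F, G, H, K, L}.
Reachable from F: {F}.
In G's history but not F's: {D, G, H, K, L} — 5 commits.

5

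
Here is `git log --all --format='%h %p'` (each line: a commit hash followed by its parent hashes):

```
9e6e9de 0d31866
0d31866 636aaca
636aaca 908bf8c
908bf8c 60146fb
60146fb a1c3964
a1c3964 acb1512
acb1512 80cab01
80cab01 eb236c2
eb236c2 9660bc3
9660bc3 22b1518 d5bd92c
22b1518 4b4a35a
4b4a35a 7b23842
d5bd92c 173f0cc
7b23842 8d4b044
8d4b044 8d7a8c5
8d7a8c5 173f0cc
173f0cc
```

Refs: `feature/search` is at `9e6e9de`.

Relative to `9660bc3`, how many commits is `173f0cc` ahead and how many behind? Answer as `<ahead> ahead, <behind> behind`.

Reachable from 173f0cc: {173f0cc}.
Reachable from 9660bc3: {173f0cc, 22b1518, 4b4a35a, 7b23842, 8d4b044, 8d7a8c5, 9660bc3, d5bd92c}.
Only in 173f0cc's history (ahead): {} — 0.
Only in 9660bc3's history (behind): {22b1518, 4b4a35a, 7b23842, 8d4b044, 8d7a8c5, 9660bc3, d5bd92c} — 7.

0 ahead, 7 behind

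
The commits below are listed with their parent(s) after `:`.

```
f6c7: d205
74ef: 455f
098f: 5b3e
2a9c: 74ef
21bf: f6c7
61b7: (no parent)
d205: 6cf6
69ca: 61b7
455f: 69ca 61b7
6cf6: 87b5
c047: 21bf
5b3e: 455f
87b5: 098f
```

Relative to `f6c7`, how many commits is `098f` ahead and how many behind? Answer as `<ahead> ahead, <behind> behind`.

Reachable from 098f: {098f, 455f, 5b3e, 61b7, 69ca}.
Reachable from f6c7: {098f, 455f, 5b3e, 61b7, 69ca, 6cf6, 87b5, d205, f6c7}.
Only in 098f's history (ahead): {} — 0.
Only in f6c7's history (behind): {6cf6, 87b5, d205, f6c7} — 4.

0 ahead, 4 behind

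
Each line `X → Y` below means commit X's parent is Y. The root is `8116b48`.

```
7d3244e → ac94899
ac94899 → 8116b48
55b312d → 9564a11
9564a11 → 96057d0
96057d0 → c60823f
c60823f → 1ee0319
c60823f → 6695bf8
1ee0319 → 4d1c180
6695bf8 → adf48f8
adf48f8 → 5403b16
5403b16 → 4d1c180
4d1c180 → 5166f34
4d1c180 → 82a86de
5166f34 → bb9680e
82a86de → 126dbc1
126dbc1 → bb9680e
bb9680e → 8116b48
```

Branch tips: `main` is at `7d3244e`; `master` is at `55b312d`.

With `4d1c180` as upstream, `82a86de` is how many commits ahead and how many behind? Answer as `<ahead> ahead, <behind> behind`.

0 ahead, 2 behind

Reachable from 82a86de: {126dbc1, 8116b48, 82a86de, bb9680e}.
Reachable from 4d1c180: {126dbc1, 4d1c180, 5166f34, 8116b48, 82a86de, bb9680e}.
Only in 82a86de's history (ahead): {} — 0.
Only in 4d1c180's history (behind): {4d1c180, 5166f34} — 2.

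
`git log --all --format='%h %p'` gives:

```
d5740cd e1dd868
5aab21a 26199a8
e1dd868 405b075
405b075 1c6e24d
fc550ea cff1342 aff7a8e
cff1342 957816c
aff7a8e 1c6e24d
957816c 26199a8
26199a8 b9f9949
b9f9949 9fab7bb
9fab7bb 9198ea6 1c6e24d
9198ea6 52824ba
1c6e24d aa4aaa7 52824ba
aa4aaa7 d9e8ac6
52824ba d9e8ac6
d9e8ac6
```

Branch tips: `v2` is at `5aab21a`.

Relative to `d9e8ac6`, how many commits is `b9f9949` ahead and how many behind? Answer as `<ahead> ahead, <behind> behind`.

Reachable from b9f9949: {1c6e24d, 52824ba, 9198ea6, 9fab7bb, aa4aaa7, b9f9949, d9e8ac6}.
Reachable from d9e8ac6: {d9e8ac6}.
Only in b9f9949's history (ahead): {1c6e24d, 52824ba, 9198ea6, 9fab7bb, aa4aaa7, b9f9949} — 6.
Only in d9e8ac6's history (behind): {} — 0.

6 ahead, 0 behind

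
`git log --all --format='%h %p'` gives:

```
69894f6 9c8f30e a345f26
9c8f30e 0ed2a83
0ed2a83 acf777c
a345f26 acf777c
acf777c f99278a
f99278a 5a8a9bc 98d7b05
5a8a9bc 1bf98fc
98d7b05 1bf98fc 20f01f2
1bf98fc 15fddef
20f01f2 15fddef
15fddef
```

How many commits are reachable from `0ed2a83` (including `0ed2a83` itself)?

Walking parent pointers from 0ed2a83: reachable set = {0ed2a83, 15fddef, 1bf98fc, 20f01f2, 5a8a9bc, 98d7b05, acf777c, f99278a}.
That is 8 commits.

8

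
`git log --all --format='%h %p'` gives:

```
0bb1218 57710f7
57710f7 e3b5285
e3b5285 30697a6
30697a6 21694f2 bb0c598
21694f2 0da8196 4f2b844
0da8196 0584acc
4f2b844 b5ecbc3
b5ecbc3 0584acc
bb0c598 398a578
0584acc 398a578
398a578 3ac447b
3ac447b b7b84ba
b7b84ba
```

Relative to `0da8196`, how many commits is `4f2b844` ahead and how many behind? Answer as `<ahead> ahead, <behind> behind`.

2 ahead, 1 behind

Reachable from 4f2b844: {0584acc, 398a578, 3ac447b, 4f2b844, b5ecbc3, b7b84ba}.
Reachable from 0da8196: {0584acc, 0da8196, 398a578, 3ac447b, b7b84ba}.
Only in 4f2b844's history (ahead): {4f2b844, b5ecbc3} — 2.
Only in 0da8196's history (behind): {0da8196} — 1.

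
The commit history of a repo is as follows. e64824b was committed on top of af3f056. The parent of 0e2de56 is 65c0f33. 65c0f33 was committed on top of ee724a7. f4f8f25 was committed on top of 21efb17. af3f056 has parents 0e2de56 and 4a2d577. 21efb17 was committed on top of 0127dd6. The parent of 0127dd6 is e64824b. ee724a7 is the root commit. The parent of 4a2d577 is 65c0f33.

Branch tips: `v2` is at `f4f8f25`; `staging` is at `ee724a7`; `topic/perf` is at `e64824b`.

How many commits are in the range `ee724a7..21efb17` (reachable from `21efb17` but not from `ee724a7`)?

Reachable from 21efb17: {0127dd6, 0e2de56, 21efb17, 4a2d577, 65c0f33, af3f056, e64824b, ee724a7}.
Reachable from ee724a7: {ee724a7}.
In 21efb17's history but not ee724a7's: {0127dd6, 0e2de56, 21efb17, 4a2d577, 65c0f33, af3f056, e64824b} — 7 commits.

7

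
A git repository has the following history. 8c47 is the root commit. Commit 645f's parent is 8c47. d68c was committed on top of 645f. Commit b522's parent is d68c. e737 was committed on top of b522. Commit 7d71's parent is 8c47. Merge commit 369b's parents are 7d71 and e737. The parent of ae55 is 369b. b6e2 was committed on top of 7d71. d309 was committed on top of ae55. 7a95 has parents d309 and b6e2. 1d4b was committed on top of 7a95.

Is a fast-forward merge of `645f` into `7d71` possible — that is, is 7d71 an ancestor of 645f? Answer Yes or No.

A fast-forward from 7d71 to 645f is possible iff 7d71 is an ancestor of 645f.
Ancestors of 645f: {645f, 8c47}.
7d71 is not among them, so fast-forward is not possible.

No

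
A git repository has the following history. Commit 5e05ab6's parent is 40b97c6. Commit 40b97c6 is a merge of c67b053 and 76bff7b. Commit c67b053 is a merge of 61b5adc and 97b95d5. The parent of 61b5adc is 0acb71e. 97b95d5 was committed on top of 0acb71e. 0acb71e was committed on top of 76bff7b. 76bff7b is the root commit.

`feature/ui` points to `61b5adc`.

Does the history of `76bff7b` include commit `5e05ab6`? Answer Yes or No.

Ancestors of 76bff7b: {76bff7b}.
5e05ab6 is not in that set, so it is not an ancestor of 76bff7b.

No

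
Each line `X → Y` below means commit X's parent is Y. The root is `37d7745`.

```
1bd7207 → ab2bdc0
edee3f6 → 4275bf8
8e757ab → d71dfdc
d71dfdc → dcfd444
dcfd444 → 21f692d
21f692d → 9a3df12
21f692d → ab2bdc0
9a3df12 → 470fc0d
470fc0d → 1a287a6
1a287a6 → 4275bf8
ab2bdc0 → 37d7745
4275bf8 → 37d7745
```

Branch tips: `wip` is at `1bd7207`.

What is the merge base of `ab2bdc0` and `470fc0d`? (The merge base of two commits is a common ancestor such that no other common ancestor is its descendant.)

Ancestors of ab2bdc0: {37d7745, ab2bdc0}.
Ancestors of 470fc0d: {1a287a6, 37d7745, 4275bf8, 470fc0d}.
Common ancestors: {37d7745}.
The only common ancestor is 37d7745, so it is the merge base.

37d7745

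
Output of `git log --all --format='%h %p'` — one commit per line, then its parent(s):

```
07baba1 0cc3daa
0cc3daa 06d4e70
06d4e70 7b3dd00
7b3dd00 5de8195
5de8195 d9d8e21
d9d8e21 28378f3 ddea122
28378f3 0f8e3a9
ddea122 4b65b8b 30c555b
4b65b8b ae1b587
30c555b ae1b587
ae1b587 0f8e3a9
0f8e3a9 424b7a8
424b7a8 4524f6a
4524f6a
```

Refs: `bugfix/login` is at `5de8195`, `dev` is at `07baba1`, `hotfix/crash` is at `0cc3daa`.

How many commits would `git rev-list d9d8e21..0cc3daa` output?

4

Reachable from 0cc3daa: {06d4e70, 0cc3daa, 0f8e3a9, 28378f3, 30c555b, 424b7a8, 4524f6a, 4b65b8b, 5de8195, 7b3dd00, ae1b587, d9d8e21, ddea122}.
Reachable from d9d8e21: {0f8e3a9, 28378f3, 30c555b, 424b7a8, 4524f6a, 4b65b8b, ae1b587, d9d8e21, ddea122}.
In 0cc3daa's history but not d9d8e21's: {06d4e70, 0cc3daa, 5de8195, 7b3dd00} — 4 commits.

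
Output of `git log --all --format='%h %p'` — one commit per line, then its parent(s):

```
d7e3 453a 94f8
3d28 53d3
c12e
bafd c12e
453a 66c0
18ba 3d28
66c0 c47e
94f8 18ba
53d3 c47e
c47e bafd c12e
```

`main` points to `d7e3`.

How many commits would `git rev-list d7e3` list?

Walking parent pointers from d7e3: reachable set = {18ba, 3d28, 453a, 53d3, 66c0, 94f8, bafd, c12e, c47e, d7e3}.
That is 10 commits.

10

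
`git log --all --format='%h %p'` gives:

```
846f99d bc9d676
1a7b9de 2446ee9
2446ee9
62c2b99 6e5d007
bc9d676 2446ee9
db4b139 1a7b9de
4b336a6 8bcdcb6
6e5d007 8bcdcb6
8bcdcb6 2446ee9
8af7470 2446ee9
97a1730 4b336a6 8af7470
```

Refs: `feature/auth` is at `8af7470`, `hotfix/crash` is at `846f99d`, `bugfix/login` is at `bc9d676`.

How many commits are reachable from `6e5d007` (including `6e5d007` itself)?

3

Walking parent pointers from 6e5d007: reachable set = {2446ee9, 6e5d007, 8bcdcb6}.
That is 3 commits.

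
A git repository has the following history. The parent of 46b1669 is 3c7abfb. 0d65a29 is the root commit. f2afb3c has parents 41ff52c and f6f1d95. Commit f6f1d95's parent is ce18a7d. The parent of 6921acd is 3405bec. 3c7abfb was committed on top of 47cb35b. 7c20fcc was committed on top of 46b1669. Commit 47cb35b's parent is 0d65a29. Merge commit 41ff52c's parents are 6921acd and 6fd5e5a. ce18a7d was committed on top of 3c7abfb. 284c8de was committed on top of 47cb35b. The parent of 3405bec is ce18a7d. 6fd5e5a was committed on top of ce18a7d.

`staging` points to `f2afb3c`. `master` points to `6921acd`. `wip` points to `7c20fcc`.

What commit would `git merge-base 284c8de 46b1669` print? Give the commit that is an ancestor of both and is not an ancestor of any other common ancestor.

Ancestors of 284c8de: {0d65a29, 284c8de, 47cb35b}.
Ancestors of 46b1669: {0d65a29, 3c7abfb, 46b1669, 47cb35b}.
Common ancestors: {0d65a29, 47cb35b}.
Among these, 47cb35b is not an ancestor of any other common ancestor — it is the merge base.

47cb35b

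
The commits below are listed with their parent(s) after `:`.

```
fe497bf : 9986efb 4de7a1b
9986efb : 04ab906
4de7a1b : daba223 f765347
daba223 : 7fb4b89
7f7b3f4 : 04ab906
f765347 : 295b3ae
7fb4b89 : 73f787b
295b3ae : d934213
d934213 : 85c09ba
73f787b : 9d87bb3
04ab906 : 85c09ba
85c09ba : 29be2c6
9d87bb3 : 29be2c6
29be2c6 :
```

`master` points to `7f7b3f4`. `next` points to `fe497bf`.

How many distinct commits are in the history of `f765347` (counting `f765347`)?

Walking parent pointers from f765347: reachable set = {295b3ae, 29be2c6, 85c09ba, d934213, f765347}.
That is 5 commits.

5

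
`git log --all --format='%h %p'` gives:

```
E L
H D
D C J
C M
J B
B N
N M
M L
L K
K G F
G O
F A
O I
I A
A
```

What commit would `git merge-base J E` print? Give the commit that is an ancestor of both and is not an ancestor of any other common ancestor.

L

Ancestors of J: {A, B, F, G, I, J, K, L, M, N, O}.
Ancestors of E: {A, E, F, G, I, K, L, O}.
Common ancestors: {A, F, G, I, K, L, O}.
Among these, L is not an ancestor of any other common ancestor — it is the merge base.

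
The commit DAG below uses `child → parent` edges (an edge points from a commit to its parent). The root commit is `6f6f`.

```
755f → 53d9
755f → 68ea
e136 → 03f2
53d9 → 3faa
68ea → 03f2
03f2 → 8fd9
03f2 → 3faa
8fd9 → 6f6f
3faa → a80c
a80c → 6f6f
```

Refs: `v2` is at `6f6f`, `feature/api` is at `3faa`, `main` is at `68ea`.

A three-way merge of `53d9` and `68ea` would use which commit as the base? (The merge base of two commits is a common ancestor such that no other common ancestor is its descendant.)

3faa

Ancestors of 53d9: {3faa, 53d9, 6f6f, a80c}.
Ancestors of 68ea: {03f2, 3faa, 68ea, 6f6f, 8fd9, a80c}.
Common ancestors: {3faa, 6f6f, a80c}.
Among these, 3faa is not an ancestor of any other common ancestor — it is the merge base.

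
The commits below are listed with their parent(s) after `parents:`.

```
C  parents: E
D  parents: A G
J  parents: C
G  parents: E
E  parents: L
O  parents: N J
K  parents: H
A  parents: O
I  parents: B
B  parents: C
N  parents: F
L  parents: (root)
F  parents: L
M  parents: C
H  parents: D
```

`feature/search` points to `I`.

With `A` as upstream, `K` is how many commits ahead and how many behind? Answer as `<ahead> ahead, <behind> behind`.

4 ahead, 0 behind

Reachable from K: {A, C, D, E, F, G, H, J, K, L, N, O}.
Reachable from A: {A, C, E, F, J, L, N, O}.
Only in K's history (ahead): {D, G, H, K} — 4.
Only in A's history (behind): {} — 0.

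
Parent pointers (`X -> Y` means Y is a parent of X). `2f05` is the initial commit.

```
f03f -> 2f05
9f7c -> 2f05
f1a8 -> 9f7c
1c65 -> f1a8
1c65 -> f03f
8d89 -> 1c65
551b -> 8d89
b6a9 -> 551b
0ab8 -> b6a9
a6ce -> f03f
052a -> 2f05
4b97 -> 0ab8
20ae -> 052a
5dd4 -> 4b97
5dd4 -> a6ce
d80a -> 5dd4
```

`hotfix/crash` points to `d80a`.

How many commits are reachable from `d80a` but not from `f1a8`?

Reachable from d80a: {0ab8, 1c65, 2f05, 4b97, 551b, 5dd4, 8d89, 9f7c, a6ce, b6a9, d80a, f03f, f1a8}.
Reachable from f1a8: {2f05, 9f7c, f1a8}.
In d80a's history but not f1a8's: {0ab8, 1c65, 4b97, 551b, 5dd4, 8d89, a6ce, b6a9, d80a, f03f} — 10 commits.

10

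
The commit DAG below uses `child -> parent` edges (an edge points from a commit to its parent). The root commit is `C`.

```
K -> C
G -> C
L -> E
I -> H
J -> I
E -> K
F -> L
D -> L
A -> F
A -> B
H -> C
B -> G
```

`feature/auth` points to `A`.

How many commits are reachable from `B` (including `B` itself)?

3

Walking parent pointers from B: reachable set = {B, C, G}.
That is 3 commits.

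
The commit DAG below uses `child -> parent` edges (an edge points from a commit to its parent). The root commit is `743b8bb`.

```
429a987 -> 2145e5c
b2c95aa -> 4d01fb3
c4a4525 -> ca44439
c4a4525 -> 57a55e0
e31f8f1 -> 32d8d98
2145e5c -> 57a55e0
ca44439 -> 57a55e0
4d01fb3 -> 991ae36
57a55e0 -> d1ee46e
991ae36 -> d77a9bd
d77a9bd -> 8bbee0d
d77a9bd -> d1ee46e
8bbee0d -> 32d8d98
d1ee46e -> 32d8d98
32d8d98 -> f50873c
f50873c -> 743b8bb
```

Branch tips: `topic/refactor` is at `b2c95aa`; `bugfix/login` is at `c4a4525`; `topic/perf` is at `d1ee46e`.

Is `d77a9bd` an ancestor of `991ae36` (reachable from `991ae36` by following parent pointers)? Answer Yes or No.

Yes

Ancestors of 991ae36 (commits reachable by following parents): {32d8d98, 743b8bb, 8bbee0d, 991ae36, d1ee46e, d77a9bd, f50873c}.
d77a9bd is in that set, so it is an ancestor of 991ae36.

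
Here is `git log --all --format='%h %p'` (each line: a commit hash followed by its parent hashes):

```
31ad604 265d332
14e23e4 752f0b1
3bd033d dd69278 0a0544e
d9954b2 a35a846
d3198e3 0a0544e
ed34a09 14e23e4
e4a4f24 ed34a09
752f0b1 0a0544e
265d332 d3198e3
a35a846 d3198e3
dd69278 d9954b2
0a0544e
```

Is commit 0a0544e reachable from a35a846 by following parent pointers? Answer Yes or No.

Ancestors of a35a846 (commits reachable by following parents): {0a0544e, a35a846, d3198e3}.
0a0544e is in that set, so it is an ancestor of a35a846.

Yes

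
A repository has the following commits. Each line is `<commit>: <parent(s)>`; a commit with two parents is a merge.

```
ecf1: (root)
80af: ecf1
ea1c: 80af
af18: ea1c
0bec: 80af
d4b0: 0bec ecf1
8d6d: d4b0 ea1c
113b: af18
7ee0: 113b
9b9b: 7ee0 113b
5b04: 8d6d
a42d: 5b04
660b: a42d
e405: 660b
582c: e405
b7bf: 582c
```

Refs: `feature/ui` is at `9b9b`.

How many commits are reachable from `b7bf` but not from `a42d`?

Reachable from b7bf: {0bec, 582c, 5b04, 660b, 80af, 8d6d, a42d, b7bf, d4b0, e405, ea1c, ecf1}.
Reachable from a42d: {0bec, 5b04, 80af, 8d6d, a42d, d4b0, ea1c, ecf1}.
In b7bf's history but not a42d's: {582c, 660b, b7bf, e405} — 4 commits.

4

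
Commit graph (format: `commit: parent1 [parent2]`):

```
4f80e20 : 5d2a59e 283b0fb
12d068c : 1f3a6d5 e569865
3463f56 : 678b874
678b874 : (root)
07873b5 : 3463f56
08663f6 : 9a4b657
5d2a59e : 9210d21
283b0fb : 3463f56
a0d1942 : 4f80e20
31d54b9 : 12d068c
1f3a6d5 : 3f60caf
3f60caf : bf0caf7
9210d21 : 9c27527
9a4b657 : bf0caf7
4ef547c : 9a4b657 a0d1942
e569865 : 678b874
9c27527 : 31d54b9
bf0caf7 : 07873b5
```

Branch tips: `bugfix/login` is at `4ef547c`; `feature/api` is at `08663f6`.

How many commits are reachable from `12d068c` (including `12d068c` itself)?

8

Walking parent pointers from 12d068c: reachable set = {07873b5, 12d068c, 1f3a6d5, 3463f56, 3f60caf, 678b874, bf0caf7, e569865}.
That is 8 commits.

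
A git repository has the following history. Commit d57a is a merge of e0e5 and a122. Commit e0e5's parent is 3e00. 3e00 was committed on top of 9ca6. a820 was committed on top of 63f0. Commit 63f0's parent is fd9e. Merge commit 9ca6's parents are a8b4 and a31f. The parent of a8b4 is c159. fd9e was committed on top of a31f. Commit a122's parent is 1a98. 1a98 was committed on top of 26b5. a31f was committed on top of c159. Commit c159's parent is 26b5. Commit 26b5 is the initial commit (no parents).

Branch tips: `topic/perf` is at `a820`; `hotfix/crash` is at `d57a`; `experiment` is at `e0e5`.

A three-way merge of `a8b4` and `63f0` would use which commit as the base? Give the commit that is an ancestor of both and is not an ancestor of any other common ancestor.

c159

Ancestors of a8b4: {26b5, a8b4, c159}.
Ancestors of 63f0: {26b5, 63f0, a31f, c159, fd9e}.
Common ancestors: {26b5, c159}.
Among these, c159 is not an ancestor of any other common ancestor — it is the merge base.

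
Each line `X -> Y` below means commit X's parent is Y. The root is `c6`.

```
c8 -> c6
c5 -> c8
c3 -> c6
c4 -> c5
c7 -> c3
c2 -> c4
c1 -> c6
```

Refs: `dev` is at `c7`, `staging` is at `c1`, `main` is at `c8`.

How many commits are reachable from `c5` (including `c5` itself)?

3

Walking parent pointers from c5: reachable set = {c5, c6, c8}.
That is 3 commits.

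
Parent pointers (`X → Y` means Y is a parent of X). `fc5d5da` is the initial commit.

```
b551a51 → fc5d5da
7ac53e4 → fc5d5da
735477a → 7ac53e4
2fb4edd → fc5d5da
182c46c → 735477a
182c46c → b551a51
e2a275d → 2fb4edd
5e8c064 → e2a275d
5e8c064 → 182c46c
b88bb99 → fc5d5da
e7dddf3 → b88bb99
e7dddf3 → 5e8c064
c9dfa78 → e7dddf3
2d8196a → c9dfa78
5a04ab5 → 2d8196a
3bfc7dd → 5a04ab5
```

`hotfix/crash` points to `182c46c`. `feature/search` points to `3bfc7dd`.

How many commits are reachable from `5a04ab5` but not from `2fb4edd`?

Reachable from 5a04ab5: {182c46c, 2d8196a, 2fb4edd, 5a04ab5, 5e8c064, 735477a, 7ac53e4, b551a51, b88bb99, c9dfa78, e2a275d, e7dddf3, fc5d5da}.
Reachable from 2fb4edd: {2fb4edd, fc5d5da}.
In 5a04ab5's history but not 2fb4edd's: {182c46c, 2d8196a, 5a04ab5, 5e8c064, 735477a, 7ac53e4, b551a51, b88bb99, c9dfa78, e2a275d, e7dddf3} — 11 commits.

11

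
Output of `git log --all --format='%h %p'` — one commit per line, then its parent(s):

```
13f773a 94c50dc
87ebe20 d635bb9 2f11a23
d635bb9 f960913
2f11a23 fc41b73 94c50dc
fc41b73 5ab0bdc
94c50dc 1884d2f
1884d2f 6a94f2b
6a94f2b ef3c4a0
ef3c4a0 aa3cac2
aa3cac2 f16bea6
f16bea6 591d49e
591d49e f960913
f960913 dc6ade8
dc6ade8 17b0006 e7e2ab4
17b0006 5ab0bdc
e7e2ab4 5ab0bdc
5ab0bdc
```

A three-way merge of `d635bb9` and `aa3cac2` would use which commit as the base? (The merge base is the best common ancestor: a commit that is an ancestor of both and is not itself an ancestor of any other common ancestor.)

Ancestors of d635bb9: {17b0006, 5ab0bdc, d635bb9, dc6ade8, e7e2ab4, f960913}.
Ancestors of aa3cac2: {17b0006, 591d49e, 5ab0bdc, aa3cac2, dc6ade8, e7e2ab4, f16bea6, f960913}.
Common ancestors: {17b0006, 5ab0bdc, dc6ade8, e7e2ab4, f960913}.
Among these, f960913 is not an ancestor of any other common ancestor — it is the merge base.

f960913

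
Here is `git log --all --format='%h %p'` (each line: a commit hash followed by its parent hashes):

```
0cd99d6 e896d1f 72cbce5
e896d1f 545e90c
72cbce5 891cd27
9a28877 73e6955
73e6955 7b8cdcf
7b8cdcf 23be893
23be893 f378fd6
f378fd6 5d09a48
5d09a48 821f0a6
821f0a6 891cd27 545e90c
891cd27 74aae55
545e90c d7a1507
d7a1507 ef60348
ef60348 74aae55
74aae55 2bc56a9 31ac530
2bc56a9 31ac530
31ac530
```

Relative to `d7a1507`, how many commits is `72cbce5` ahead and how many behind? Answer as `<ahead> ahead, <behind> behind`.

Reachable from 72cbce5: {2bc56a9, 31ac530, 72cbce5, 74aae55, 891cd27}.
Reachable from d7a1507: {2bc56a9, 31ac530, 74aae55, d7a1507, ef60348}.
Only in 72cbce5's history (ahead): {72cbce5, 891cd27} — 2.
Only in d7a1507's history (behind): {d7a1507, ef60348} — 2.

2 ahead, 2 behind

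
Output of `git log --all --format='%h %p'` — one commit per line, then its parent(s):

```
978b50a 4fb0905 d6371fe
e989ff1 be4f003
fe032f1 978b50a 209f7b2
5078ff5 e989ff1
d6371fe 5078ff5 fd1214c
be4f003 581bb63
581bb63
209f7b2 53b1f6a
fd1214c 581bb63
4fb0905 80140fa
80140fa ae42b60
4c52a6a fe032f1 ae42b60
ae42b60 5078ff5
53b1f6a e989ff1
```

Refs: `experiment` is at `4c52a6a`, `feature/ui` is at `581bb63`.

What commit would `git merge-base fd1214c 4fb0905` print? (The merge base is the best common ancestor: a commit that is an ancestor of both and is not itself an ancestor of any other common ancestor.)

Ancestors of fd1214c: {581bb63, fd1214c}.
Ancestors of 4fb0905: {4fb0905, 5078ff5, 581bb63, 80140fa, ae42b60, be4f003, e989ff1}.
Common ancestors: {581bb63}.
The only common ancestor is 581bb63, so it is the merge base.

581bb63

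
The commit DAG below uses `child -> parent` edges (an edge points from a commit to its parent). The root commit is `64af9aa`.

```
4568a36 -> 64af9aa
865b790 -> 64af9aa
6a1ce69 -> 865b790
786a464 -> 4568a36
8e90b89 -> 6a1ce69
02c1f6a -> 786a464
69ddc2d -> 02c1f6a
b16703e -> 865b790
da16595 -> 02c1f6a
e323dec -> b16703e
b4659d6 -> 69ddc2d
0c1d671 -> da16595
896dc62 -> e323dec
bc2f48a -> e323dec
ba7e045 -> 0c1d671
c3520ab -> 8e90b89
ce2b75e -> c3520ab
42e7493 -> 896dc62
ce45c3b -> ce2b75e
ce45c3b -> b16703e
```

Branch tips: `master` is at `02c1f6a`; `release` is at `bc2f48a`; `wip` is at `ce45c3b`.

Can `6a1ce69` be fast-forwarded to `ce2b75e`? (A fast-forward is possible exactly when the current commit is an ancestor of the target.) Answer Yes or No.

Yes

A fast-forward from 6a1ce69 to ce2b75e is possible iff 6a1ce69 is an ancestor of ce2b75e.
Ancestors of ce2b75e: {64af9aa, 6a1ce69, 865b790, 8e90b89, c3520ab, ce2b75e}.
6a1ce69 is among them, so fast-forward is possible.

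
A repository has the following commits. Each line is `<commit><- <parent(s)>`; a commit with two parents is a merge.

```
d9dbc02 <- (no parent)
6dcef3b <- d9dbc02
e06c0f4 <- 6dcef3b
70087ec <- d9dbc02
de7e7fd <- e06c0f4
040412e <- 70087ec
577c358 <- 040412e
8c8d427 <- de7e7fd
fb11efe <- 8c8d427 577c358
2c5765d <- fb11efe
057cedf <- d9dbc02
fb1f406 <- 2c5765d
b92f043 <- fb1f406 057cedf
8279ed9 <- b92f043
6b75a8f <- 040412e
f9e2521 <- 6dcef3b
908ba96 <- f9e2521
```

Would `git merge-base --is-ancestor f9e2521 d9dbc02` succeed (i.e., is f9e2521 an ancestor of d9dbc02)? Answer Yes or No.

Ancestors of d9dbc02: {d9dbc02}.
f9e2521 is not in that set, so it is not an ancestor of d9dbc02.

No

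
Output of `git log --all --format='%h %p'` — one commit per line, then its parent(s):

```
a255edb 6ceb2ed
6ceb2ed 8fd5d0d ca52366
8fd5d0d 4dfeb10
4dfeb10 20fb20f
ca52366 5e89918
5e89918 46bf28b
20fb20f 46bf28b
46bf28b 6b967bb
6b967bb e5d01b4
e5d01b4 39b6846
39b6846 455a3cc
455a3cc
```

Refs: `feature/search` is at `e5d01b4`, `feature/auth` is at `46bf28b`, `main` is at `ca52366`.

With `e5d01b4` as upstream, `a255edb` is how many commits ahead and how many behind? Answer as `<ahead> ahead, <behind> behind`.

Reachable from a255edb: {20fb20f, 39b6846, 455a3cc, 46bf28b, 4dfeb10, 5e89918, 6b967bb, 6ceb2ed, 8fd5d0d, a255edb, ca52366, e5d01b4}.
Reachable from e5d01b4: {39b6846, 455a3cc, e5d01b4}.
Only in a255edb's history (ahead): {20fb20f, 46bf28b, 4dfeb10, 5e89918, 6b967bb, 6ceb2ed, 8fd5d0d, a255edb, ca52366} — 9.
Only in e5d01b4's history (behind): {} — 0.

9 ahead, 0 behind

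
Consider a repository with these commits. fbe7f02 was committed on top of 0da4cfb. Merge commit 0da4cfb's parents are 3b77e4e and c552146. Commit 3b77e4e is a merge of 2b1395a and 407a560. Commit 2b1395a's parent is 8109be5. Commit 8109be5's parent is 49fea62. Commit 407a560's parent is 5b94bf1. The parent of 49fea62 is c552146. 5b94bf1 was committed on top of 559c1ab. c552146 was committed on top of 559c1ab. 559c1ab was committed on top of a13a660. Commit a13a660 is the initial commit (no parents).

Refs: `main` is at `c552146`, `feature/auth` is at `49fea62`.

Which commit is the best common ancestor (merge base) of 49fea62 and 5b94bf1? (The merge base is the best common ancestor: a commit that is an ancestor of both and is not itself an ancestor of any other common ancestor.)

Ancestors of 49fea62: {49fea62, 559c1ab, a13a660, c552146}.
Ancestors of 5b94bf1: {559c1ab, 5b94bf1, a13a660}.
Common ancestors: {559c1ab, a13a660}.
Among these, 559c1ab is not an ancestor of any other common ancestor — it is the merge base.

559c1ab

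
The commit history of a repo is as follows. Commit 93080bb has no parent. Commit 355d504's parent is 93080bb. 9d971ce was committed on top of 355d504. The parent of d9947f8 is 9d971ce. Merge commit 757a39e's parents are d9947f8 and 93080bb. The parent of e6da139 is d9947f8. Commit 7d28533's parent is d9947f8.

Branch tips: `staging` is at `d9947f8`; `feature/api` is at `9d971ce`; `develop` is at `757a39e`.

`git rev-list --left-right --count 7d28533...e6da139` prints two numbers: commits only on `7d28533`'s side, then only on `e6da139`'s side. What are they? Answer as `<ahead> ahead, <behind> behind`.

1 ahead, 1 behind

Reachable from 7d28533: {355d504, 7d28533, 93080bb, 9d971ce, d9947f8}.
Reachable from e6da139: {355d504, 93080bb, 9d971ce, d9947f8, e6da139}.
Only in 7d28533's history (ahead): {7d28533} — 1.
Only in e6da139's history (behind): {e6da139} — 1.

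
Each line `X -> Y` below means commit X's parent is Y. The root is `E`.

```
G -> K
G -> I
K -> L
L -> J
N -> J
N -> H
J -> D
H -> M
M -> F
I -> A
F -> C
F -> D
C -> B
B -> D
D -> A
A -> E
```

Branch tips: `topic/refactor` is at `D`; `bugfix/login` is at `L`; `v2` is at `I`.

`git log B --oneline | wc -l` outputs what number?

Walking parent pointers from B: reachable set = {A, B, D, E}.
That is 4 commits.

4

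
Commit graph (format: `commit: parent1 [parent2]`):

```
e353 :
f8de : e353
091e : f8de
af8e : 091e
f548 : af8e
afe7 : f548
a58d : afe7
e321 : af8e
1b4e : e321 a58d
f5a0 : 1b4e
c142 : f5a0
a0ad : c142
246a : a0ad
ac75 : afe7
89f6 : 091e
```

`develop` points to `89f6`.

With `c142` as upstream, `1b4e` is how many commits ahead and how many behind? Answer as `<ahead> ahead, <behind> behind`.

0 ahead, 2 behind

Reachable from 1b4e: {091e, 1b4e, a58d, af8e, afe7, e321, e353, f548, f8de}.
Reachable from c142: {091e, 1b4e, a58d, af8e, afe7, c142, e321, e353, f548, f5a0, f8de}.
Only in 1b4e's history (ahead): {} — 0.
Only in c142's history (behind): {c142, f5a0} — 2.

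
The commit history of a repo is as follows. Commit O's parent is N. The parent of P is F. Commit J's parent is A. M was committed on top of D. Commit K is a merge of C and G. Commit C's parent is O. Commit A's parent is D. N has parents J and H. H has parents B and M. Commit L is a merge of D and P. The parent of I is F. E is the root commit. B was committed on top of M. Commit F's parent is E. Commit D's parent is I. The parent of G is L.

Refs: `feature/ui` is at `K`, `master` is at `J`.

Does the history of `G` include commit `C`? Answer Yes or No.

Ancestors of G: {D, E, F, G, I, L, P}.
C is not in that set, so it is not an ancestor of G.

No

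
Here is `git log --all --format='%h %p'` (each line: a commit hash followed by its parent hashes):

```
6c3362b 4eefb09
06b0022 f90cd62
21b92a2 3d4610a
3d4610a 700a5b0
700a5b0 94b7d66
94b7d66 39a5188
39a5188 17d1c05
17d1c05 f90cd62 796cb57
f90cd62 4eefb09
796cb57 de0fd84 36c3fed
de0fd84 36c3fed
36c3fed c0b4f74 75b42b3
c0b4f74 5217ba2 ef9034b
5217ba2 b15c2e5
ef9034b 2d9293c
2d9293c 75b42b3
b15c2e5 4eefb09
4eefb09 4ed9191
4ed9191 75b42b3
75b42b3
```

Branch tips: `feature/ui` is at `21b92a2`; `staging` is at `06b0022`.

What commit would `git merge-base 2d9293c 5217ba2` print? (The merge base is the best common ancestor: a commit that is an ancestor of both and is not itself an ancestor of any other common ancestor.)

Ancestors of 2d9293c: {2d9293c, 75b42b3}.
Ancestors of 5217ba2: {4ed9191, 4eefb09, 5217ba2, 75b42b3, b15c2e5}.
Common ancestors: {75b42b3}.
The only common ancestor is 75b42b3, so it is the merge base.

75b42b3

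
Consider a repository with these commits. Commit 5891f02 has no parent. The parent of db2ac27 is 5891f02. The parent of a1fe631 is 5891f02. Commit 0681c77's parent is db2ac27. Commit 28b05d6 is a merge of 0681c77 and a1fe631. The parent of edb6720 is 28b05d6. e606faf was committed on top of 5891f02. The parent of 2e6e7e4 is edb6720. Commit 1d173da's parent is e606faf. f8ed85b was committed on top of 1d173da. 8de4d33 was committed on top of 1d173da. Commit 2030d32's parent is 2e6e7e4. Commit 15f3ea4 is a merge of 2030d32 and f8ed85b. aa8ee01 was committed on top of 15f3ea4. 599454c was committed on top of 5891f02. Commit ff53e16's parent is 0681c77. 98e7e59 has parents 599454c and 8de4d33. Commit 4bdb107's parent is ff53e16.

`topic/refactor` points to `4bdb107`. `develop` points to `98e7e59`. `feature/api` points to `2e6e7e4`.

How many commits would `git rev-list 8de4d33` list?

4

Walking parent pointers from 8de4d33: reachable set = {1d173da, 5891f02, 8de4d33, e606faf}.
That is 4 commits.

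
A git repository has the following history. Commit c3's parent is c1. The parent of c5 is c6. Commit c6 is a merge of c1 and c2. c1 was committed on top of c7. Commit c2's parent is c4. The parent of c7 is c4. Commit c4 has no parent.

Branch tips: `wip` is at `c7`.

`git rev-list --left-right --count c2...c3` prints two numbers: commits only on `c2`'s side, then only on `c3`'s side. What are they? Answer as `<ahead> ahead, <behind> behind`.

1 ahead, 3 behind

Reachable from c2: {c2, c4}.
Reachable from c3: {c1, c3, c4, c7}.
Only in c2's history (ahead): {c2} — 1.
Only in c3's history (behind): {c1, c3, c7} — 3.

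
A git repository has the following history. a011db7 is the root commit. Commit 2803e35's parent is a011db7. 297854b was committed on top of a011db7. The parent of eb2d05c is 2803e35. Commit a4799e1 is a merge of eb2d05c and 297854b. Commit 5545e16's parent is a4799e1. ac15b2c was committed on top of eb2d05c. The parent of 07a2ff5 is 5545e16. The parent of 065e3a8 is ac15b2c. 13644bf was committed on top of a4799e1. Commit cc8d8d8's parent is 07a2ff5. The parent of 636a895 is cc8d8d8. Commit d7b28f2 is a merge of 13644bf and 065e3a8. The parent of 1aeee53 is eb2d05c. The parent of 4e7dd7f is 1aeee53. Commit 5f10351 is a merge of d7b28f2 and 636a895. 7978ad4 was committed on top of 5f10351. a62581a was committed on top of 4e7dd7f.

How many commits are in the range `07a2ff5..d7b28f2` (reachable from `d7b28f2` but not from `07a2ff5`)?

Reachable from d7b28f2: {065e3a8, 13644bf, 2803e35, 297854b, a011db7, a4799e1, ac15b2c, d7b28f2, eb2d05c}.
Reachable from 07a2ff5: {07a2ff5, 2803e35, 297854b, 5545e16, a011db7, a4799e1, eb2d05c}.
In d7b28f2's history but not 07a2ff5's: {065e3a8, 13644bf, ac15b2c, d7b28f2} — 4 commits.

4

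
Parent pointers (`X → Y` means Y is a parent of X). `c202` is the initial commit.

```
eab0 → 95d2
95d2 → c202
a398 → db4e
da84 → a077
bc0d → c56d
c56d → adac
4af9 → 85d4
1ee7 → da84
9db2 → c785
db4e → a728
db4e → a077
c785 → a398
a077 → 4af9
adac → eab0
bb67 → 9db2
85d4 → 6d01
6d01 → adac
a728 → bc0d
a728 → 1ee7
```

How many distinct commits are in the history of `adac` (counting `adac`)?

4

Walking parent pointers from adac: reachable set = {95d2, adac, c202, eab0}.
That is 4 commits.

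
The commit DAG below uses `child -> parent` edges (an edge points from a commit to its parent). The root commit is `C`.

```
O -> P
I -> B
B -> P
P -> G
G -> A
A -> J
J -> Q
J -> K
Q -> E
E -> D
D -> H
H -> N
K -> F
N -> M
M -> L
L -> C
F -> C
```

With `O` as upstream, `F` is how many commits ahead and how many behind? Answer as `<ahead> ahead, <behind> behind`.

0 ahead, 13 behind

Reachable from F: {C, F}.
Reachable from O: {A, C, D, E, F, G, H, J, K, L, M, N, O, P, Q}.
Only in F's history (ahead): {} — 0.
Only in O's history (behind): {A, D, E, G, H, J, K, L, M, N, O, P, Q} — 13.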